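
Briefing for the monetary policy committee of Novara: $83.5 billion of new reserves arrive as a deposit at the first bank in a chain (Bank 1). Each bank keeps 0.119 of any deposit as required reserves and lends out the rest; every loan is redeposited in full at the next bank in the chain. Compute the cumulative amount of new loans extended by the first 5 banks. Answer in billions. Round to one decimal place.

Bank i lends (1 − rr)^i of the original deposit: Bank 1 lends 83.5·0.8810 = 73.5635, Bank 2 lends 83.5·0.8810² ≈ 64.8094, and so on.
Summing a geometric series: total = 83.5·[0.8810·(1 − 0.8810^5) / (1 − 0.8810)] ≈ 290.0892 billion.

$290.1 billion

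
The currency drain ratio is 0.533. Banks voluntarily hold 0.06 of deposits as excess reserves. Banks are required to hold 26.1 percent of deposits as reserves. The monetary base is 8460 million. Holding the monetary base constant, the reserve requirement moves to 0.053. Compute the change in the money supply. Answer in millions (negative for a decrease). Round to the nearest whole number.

4890 million

Initially m₁ = (1 + 0.533) / (0.261 + 0.06 + 0.533) ≈ 1.79508, so M₁ = 1.79508 × 8460 = 15186.3768 million.
After the change m₂ = (1 + 0.533) / (0.053 + 0.06 + 0.533) ≈ 2.37307, so M₂ = 2.37307 × 8460 = 20076.1722 million.
ΔM = M₂ − M₁ = 20076.1722 − 15186.3768 = 4889.7954 million.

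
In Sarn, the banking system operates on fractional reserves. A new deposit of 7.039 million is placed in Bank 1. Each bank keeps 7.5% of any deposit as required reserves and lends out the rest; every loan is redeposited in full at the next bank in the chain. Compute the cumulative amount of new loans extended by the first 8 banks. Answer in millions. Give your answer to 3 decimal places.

Bank i lends (1 − rr)^i of the original deposit: Bank 1 lends 7.039·0.9250 ≈ 6.5111, Bank 2 lends 7.039·0.9250² ≈ 6.0227, and so on.
Summing a geometric series: total = 7.039·[0.9250·(1 − 0.9250^8) / (1 − 0.9250)] ≈ 40.2852 million.

40.285 million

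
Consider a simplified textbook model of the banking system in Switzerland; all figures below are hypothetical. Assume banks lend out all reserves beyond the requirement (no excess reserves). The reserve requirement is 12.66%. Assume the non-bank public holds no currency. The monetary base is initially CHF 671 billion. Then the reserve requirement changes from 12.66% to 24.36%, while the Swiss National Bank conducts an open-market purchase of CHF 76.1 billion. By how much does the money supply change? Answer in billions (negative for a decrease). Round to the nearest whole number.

-2233 billion

Before: m₁ = 1 / (0.1266) ≈ 7.8989, MB₁ = 671, so M₁ = 7.8989 × 671 = 5300.1619 billion.
After: m₂ = 1 / (0.2436) ≈ 4.1051, MB₂ = 671 + 76.1 = 747.1, so M₂ = 4.1051 × 747.1 ≈ 3066.9202 billion.
ΔM = M₂ − M₁ = 3066.9202 − 5300.1619 = -2233.2417 billion.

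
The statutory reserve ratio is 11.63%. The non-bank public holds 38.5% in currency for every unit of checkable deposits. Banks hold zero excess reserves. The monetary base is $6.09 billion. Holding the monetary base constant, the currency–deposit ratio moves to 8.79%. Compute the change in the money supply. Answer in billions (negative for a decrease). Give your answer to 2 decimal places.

Initially m₁ = (1 + 0.385) / (0.1163 + 0.385) ≈ 2.7628, so M₁ = 2.7628 × 6.09 ≈ 16.8255 billion.
After the change m₂ = (1 + 0.0879) / (0.1163 + 0.0879) ≈ 5.3276, so M₂ = 5.3276 × 6.09 ≈ 32.4451 billion.
ΔM = M₂ − M₁ = 32.4451 − 16.8255 = 15.6196 billion.

$15.62 billion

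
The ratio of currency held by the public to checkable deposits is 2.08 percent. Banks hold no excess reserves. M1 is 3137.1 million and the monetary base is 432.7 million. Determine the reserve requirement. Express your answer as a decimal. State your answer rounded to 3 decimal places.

0.120

Using m = M/MB = 3137.1/432.7 ≈ 7.250058. Since m = (1 + c)/(c + rr + e), the denominator satisfies c + rr + e = (1 + c)/m = (1 + 0.0208) / 7.250058 ≈ 0.140799.
With c = 0.0208 and e = 0, the reserve requirement is 0.140799 − 0.0208 − 0 = 0.119999.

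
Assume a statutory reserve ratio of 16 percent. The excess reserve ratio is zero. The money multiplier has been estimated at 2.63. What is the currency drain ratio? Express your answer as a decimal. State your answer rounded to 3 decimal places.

Using m = 2.63. From m = (1 + c)/(c + rr + e), rearranging gives 1 + c = m·(c + rr + e), so c·(1 − m) = m·(rr + e) − 1.
Hence c = [m·(rr + e) − 1]/(1 − m) = [2.63 × (0.16 + 0) − 1] / (1 − 2.63) ≈ 0.355337.

0.355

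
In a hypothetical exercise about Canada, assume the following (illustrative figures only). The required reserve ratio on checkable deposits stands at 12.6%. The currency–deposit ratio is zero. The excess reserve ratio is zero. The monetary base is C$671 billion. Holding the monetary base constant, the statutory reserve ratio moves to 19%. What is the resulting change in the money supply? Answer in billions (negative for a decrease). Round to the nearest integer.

-1794 billion

Initially m₁ = 1 / (0.126) ≈ 7.9365, so M₁ = 7.9365 × 671 = 5325.3915 billion.
After the change m₂ = 1 / (0.19) ≈ 5.2632, so M₂ = 5.2632 × 671 = 3531.6072 billion.
ΔM = M₂ − M₁ = 3531.6072 − 5325.3915 = -1793.7843 billion.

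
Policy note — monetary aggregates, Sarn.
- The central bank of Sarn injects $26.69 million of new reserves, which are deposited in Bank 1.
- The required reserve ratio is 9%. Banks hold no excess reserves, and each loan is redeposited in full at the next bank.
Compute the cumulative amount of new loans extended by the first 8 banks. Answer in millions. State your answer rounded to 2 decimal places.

$142.96 million

Bank i lends (1 − rr)^i of the original deposit: Bank 1 lends 26.69·0.9100 = 24.2879, Bank 2 lends 26.69·0.9100² ≈ 22.1020, and so on.
Summing a geometric series: total = 26.69·[0.9100·(1 − 0.9100^8) / (1 − 0.9100)] ≈ 142.9606 million.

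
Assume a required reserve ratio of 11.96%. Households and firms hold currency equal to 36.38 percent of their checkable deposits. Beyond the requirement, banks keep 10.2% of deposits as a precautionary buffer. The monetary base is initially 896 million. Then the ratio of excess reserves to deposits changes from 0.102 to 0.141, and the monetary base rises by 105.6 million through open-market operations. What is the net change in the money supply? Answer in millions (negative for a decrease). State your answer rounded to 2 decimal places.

Before: m₁ = (1 + 0.3638) / (0.1196 + 0.102 + 0.3638) ≈ 2.3296891, MB₁ = 896, so M₁ = 2.3296891 × 896 ≈ 2087.4014 million.
After: m₂ = (1 + 0.3638) / (0.1196 + 0.141 + 0.3638) ≈ 2.1841768, MB₂ = 896 + 105.6 = 1001.6, so M₂ = 2.1841768 × 1001.6 ≈ 2187.6715 million.
ΔM = M₂ − M₁ = 2187.6715 − 2087.4014 = 100.2701 million.

100.27 million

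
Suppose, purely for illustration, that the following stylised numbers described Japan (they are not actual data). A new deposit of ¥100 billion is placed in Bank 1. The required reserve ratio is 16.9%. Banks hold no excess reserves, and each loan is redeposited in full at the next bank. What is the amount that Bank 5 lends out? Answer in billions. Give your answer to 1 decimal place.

Each bank lends a fraction (1 − rr) = 0.8310 of the deposit it receives, so Bank 5 receives 100·0.8310^4 and lends 100·0.8310^5 ≈ 39.6283 billion.

¥39.6 billion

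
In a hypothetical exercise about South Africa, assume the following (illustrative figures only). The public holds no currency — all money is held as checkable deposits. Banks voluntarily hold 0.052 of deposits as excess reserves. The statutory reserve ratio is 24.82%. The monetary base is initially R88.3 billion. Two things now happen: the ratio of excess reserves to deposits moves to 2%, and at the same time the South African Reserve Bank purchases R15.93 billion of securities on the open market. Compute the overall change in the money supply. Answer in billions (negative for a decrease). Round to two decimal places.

Before: m₁ = 1 / (0.2482 + 0.052) ≈ 3.331113, MB₁ = 88.3, so M₁ = 3.331113 × 88.3 ≈ 294.1373 billion.
After: m₂ = 1 / (0.2482 + 0.02) ≈ 3.728561, MB₂ = 88.3 + 15.93 = 104.23, so M₂ = 3.728561 × 104.23 ≈ 388.6279 billion.
ΔM = M₂ − M₁ = 388.6279 − 294.1373 = 94.4906 billion.

R94.49 billion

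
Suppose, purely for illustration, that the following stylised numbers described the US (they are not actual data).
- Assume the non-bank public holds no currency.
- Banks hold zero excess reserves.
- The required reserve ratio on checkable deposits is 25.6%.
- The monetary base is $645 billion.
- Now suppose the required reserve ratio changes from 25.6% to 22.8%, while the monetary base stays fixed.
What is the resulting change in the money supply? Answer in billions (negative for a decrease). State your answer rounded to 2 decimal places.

$309.42 billion

Initially m₁ = 1 / (0.256) = 3.906250, so M₁ = 3.906250 × 645 ≈ 2519.5312 billion.
After the change m₂ = 1 / (0.228) ≈ 4.385965, so M₂ = 4.385965 × 645 ≈ 2828.9474 billion.
ΔM = M₂ − M₁ = 2828.9474 − 2519.5312 = 309.4162 billion.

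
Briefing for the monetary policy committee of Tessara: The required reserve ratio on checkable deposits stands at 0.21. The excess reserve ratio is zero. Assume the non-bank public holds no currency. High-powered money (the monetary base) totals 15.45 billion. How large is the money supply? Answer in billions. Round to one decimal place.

With no currency drain or excess reserves, the money multiplier is m = 1/rr = 1/0.21 ≈ 4.7619.
Money supply M = m × MB = 4.7619 × 15.45 ≈ 73.5714 billion.

73.6 billion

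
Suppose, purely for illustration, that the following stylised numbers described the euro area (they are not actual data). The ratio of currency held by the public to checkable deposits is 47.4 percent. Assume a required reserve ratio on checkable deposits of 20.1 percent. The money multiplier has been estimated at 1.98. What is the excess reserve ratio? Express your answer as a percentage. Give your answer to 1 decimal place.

6.9%

Using m = 1.98. Since m = (1 + c)/(c + rr + e), the denominator satisfies c + rr + e = (1 + c)/m = (1 + 0.474) / 1.98 ≈ 0.744444.
With c = 0.474 and rr = 0.201, the excess reserve ratio is 0.744444 − 0.474 − 0.201 = 0.069444.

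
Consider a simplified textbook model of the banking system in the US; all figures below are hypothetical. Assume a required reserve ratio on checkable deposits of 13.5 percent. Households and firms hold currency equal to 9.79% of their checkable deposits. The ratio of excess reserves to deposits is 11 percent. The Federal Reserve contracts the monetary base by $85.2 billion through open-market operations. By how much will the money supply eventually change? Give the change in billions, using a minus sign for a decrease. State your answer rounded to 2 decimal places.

-272.79 billion

The money multiplier is m = (1 + c) / (rr + e + c) = (1 + 0.0979) / (0.135 + 0.11 + 0.0979) ≈ 3.20181.
The sale removes 85.2 billion of base, so ΔM = m × ΔMB = 3.20181 × (−85.2) ≈ -272.7942 billion.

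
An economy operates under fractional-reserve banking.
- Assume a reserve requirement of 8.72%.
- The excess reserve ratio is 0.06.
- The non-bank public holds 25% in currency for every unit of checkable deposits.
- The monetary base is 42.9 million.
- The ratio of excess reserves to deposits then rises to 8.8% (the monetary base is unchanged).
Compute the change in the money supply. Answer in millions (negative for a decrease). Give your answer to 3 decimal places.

Initially m₁ = (1 + 0.25) / (0.0872 + 0.06 + 0.25) ≈ 3.147029, so M₁ = 3.147029 × 42.9 ≈ 135.0075 million.
After the change m₂ = (1 + 0.25) / (0.0872 + 0.088 + 0.25) ≈ 2.939793, so M₂ = 2.939793 × 42.9 ≈ 126.1171 million.
ΔM = M₂ − M₁ = 126.1171 − 135.0075 = -8.8904 million.

-8.890 million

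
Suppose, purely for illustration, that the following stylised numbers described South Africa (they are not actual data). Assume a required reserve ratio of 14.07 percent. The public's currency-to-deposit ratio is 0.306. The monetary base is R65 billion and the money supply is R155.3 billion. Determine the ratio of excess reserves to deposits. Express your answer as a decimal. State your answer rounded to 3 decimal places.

Using m = M/MB = 155.3/65 ≈ 2.389231. Since m = (1 + c)/(c + rr + e), the denominator satisfies c + rr + e = (1 + c)/m = (1 + 0.306) / 2.389231 ≈ 0.546619.
With c = 0.306 and rr = 0.1407, the ratio of excess reserves to deposits is 0.546619 − 0.306 − 0.1407 = 0.099919.

0.100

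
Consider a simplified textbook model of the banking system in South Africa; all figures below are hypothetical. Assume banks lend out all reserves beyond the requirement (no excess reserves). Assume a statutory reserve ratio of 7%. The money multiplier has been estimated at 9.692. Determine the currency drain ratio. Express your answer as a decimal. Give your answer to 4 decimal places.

Using m = 9.692. From m = (1 + c)/(c + rr + e), rearranging gives 1 + c = m·(c + rr + e), so c·(1 − m) = m·(rr + e) − 1.
Hence c = [m·(rr + e) − 1]/(1 − m) = [9.692 × (0.07 + 0) − 1] / (1 − 9.692) ≈ 0.036995.

0.0370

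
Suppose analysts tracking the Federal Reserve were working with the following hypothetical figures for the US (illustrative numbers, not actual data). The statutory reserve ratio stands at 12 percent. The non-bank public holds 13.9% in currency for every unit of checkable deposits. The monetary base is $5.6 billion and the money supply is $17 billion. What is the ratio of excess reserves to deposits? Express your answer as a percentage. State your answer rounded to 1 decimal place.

11.6%

Using m = M/MB = 17/5.6 ≈ 3.035714. Since m = (1 + c)/(c + rr + e), the denominator satisfies c + rr + e = (1 + c)/m = (1 + 0.139) / 3.035714 ≈ 0.375200.
With c = 0.139 and rr = 0.12, the ratio of excess reserves to deposits is 0.375200 − 0.139 − 0.12 = 0.1162.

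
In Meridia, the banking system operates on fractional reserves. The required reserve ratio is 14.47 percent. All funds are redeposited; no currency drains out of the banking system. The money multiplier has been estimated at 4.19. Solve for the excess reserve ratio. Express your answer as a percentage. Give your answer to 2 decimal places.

9.40%

Using m = 4.19. Since m = (1 + c)/(c + rr + e), the denominator satisfies c + rr + e = (1 + c)/m = (1 + 0) / 4.19 ≈ 0.238663.
With c = 0 and rr = 0.1447, the excess reserve ratio is 0.238663 − 0 − 0.1447 = 0.093963.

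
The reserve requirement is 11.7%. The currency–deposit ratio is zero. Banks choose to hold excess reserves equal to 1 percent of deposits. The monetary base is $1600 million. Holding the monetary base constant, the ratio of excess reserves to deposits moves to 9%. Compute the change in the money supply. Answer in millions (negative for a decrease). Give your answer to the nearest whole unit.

-4869 million

Initially m₁ = 1 / (0.117 + 0.01) ≈ 7.87402, so M₁ = 7.87402 × 1600 = 12598.432 million.
After the change m₂ = 1 / (0.117 + 0.09) ≈ 4.83092, so M₂ = 4.83092 × 1600 = 7729.472 million.
ΔM = M₂ − M₁ = 7729.472 − 12598.432 = -4868.96 million.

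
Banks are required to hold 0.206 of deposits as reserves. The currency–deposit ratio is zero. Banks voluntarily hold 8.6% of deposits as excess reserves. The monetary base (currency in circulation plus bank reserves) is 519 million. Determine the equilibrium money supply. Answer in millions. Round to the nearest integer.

1777 million

The money multiplier is m = 1 / (rr + e) = 1 / (0.206 + 0.086) ≈ 3.4247.
So M = m × MB = 3.4247 × 519 = 1777.4193 million.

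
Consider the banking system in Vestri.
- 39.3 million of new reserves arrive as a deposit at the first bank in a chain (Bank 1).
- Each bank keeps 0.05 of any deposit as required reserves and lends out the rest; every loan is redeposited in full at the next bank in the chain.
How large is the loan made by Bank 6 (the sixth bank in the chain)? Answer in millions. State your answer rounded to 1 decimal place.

Each bank lends a fraction (1 − rr) = 0.9500 of the deposit it receives, so Bank 6 receives 39.3·0.9500^5 and lends 39.3·0.9500^6 ≈ 28.8891 million.

28.9 million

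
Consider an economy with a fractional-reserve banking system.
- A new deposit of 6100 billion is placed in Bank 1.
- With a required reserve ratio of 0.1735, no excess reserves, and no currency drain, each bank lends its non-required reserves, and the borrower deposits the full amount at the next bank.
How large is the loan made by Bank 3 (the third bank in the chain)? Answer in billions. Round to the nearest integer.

3444 billion

Each bank lends a fraction (1 − rr) = 0.8265 of the deposit it receives, so Bank 3 receives 6100·0.8265^2 and lends 6100·0.8265^3 ≈ 3443.9625 billion.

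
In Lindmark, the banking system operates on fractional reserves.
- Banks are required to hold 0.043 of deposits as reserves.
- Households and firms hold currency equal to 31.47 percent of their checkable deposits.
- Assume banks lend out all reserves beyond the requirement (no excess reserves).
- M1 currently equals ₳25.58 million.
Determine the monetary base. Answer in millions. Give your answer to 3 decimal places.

₳6.960 million

The money multiplier is m = (1 + c) / (rr + c) = (1 + 0.3147) / (0.043 + 0.3147) ≈ 3.675426.
MB = M / m = 25.58 / 3.675426 ≈ 6.9597 million.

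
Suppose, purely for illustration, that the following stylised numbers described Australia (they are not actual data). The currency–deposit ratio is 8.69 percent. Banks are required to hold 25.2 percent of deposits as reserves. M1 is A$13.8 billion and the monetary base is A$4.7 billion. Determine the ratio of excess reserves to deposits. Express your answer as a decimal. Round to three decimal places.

0.031

Using m = M/MB = 13.8/4.7 ≈ 2.936170. Since m = (1 + c)/(c + rr + e), the denominator satisfies c + rr + e = (1 + c)/m = (1 + 0.0869) / 2.936170 ≈ 0.370176.
With c = 0.0869 and rr = 0.252, the ratio of excess reserves to deposits is 0.370176 − 0.0869 − 0.252 = 0.031276.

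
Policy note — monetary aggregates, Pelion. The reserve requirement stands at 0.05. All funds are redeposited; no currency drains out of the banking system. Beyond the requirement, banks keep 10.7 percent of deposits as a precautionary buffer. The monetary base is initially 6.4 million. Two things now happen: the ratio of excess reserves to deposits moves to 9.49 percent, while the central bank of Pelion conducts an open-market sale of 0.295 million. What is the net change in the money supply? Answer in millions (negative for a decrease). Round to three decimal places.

1.368 million

Before: m₁ = 1 / (0.05 + 0.107) ≈ 6.36943, MB₁ = 6.4, so M₁ = 6.36943 × 6.4 ≈ 40.7644 million.
After: m₂ = 1 / (0.05 + 0.0949) ≈ 6.90131, MB₂ = 6.4 − 0.295 = 6.105, so M₂ = 6.90131 × 6.105 ≈ 42.1325 million.
ΔM = M₂ − M₁ = 42.1325 − 40.7644 = 1.3681 million.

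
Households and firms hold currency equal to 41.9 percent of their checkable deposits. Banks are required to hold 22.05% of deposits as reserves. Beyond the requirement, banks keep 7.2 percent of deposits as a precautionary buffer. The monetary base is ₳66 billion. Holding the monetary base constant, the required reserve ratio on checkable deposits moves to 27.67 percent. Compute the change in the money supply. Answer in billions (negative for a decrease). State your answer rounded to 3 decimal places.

-9.636 billion

Initially m₁ = (1 + 0.419) / (0.2205 + 0.072 + 0.419) ≈ 1.994378, so M₁ = 1.994378 × 66 ≈ 131.6289 billion.
After the change m₂ = (1 + 0.419) / (0.2767 + 0.072 + 0.419) ≈ 1.848378, so M₂ = 1.848378 × 66 ≈ 121.9929 billion.
ΔM = M₂ − M₁ = 121.9929 − 131.6289 = -9.636 billion.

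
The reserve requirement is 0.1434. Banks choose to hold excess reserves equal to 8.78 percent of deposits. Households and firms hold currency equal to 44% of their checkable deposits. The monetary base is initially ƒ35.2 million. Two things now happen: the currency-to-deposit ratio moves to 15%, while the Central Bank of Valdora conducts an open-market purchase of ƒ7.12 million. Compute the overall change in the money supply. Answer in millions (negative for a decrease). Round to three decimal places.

ƒ52.152 million

Before: m₁ = (1 + 0.44) / (0.1434 + 0.0878 + 0.44) ≈ 2.145411, MB₁ = 35.2, so M₁ = 2.145411 × 35.2 ≈ 75.5185 million.
After: m₂ = (1 + 0.15) / (0.1434 + 0.0878 + 0.15) ≈ 3.016789, MB₂ = 35.2 + 7.12 = 42.32, so M₂ = 3.016789 × 42.32 ≈ 127.6705 million.
ΔM = M₂ − M₁ = 127.6705 − 75.5185 = 52.152 million.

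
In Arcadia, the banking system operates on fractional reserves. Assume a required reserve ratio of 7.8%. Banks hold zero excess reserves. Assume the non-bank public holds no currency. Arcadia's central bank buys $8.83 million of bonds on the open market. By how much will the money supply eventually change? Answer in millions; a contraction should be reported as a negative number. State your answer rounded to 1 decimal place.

The simple money multiplier is m = 1/rr = 1/0.078 ≈ 12.8205.
An open-market purchase increases the monetary base by 8.83 million, so ΔM = m × ΔMB = 12.8205 × 8.83 ≈ 113.205 million.

$113.2 million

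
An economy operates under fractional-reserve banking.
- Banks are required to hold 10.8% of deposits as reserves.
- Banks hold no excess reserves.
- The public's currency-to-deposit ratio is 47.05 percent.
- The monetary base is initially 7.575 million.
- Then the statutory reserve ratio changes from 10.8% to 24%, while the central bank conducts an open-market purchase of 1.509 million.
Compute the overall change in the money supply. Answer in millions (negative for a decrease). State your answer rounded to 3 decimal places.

Before: m₁ = (1 + 0.4705) / (0.108 + 0.4705) ≈ 2.54192, MB₁ = 7.575, so M₁ = 2.54192 × 7.575 ≈ 19.255 million.
After: m₂ = (1 + 0.4705) / (0.24 + 0.4705) ≈ 2.06967, MB₂ = 7.575 + 1.509 = 9.084, so M₂ = 2.06967 × 9.084 ≈ 18.8009 million.
ΔM = M₂ − M₁ = 18.8009 − 19.255 = -0.4541 million.

-0.454 million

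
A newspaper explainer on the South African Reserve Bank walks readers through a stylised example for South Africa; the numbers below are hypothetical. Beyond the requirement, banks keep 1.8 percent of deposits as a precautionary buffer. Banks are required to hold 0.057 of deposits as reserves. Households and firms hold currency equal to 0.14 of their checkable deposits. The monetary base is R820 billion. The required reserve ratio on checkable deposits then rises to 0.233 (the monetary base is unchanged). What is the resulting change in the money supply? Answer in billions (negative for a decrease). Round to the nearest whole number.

Initially m₁ = (1 + 0.14) / (0.057 + 0.018 + 0.14) ≈ 5.3023, so M₁ = 5.3023 × 820 = 4347.886 billion.
After the change m₂ = (1 + 0.14) / (0.233 + 0.018 + 0.14) ≈ 2.9156, so M₂ = 2.9156 × 820 = 2390.792 billion.
ΔM = M₂ − M₁ = 2390.792 − 4347.886 = -1957.094 billion.

-1957 billion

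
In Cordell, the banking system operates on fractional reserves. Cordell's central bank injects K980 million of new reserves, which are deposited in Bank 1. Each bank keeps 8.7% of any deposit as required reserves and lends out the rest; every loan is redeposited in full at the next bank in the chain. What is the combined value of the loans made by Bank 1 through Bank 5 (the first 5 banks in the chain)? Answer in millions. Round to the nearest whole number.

Bank i lends (1 − rr)^i of the original deposit: Bank 1 lends 980·0.9130 = 894.7400, Bank 2 lends 980·0.9130² ≈ 816.8976, and so on.
Summing a geometric series: total = 980·[0.9130·(1 − 0.9130^5) / (1 − 0.9130)] ≈ 3760.1044 million.

K3760 million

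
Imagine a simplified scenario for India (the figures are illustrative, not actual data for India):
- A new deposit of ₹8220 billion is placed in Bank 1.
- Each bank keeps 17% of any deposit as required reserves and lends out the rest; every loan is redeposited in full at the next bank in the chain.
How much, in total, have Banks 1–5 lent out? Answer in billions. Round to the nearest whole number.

Bank i lends (1 − rr)^i of the original deposit: Bank 1 lends 8220·0.8300 = 6822.6000, Bank 2 lends 8220·0.8300² = 5662.7580, and so on.
Summing a geometric series: total = 8220·[0.8300·(1 − 0.8300^5) / (1 − 0.8300)] ≈ 24324.4125 billion.

₹24324 billion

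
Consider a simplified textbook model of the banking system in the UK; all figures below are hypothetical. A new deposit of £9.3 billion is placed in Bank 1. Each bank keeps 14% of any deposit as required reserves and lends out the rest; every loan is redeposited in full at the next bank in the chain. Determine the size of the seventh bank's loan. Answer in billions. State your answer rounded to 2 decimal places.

Each bank lends a fraction (1 − rr) = 0.8600 of the deposit it receives, so Bank 7 receives 9.3·0.8600^6 and lends 9.3·0.8600^7 ≈ 3.2357 billion.

£3.24 billion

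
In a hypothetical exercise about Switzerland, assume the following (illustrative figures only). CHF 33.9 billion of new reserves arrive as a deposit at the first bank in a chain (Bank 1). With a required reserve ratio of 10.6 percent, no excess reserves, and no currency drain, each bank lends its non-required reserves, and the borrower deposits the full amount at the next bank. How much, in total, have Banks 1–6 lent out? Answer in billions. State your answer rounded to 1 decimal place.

Bank i lends (1 − rr)^i of the original deposit: Bank 1 lends 33.9·0.8940 = 30.3066, Bank 2 lends 33.9·0.8940² ≈ 27.0941, and so on.
Summing a geometric series: total = 33.9·[0.8940·(1 − 0.8940^6) / (1 − 0.8940)] ≈ 139.9437 billion.

CHF 139.9 billion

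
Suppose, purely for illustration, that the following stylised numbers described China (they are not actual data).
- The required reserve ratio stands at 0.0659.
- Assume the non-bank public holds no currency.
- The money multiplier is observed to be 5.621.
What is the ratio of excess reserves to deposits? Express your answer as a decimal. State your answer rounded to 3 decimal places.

0.112

Using m = 5.621. Since m = (1 + c)/(c + rr + e), the denominator satisfies c + rr + e = (1 + c)/m = (1 + 0) / 5.621 ≈ 0.177904.
With c = 0 and rr = 0.0659, the ratio of excess reserves to deposits is 0.177904 − 0 − 0.0659 = 0.112004.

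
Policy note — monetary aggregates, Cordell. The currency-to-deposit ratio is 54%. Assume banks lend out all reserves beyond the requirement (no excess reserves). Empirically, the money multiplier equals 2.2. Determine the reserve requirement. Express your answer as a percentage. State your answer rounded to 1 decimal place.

Using m = 2.2. Since m = (1 + c)/(c + rr + e), the denominator satisfies c + rr + e = (1 + c)/m = (1 + 0.54) / 2.2 = 0.700000.
With c = 0.54 and e = 0, the reserve requirement is 0.700000 − 0.54 − 0 = 0.16.

16.0%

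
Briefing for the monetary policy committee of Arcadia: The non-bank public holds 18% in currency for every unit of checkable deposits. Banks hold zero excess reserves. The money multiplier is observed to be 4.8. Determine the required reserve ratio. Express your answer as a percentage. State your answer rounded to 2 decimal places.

6.58%

Using m = 4.8. Since m = (1 + c)/(c + rr + e), the denominator satisfies c + rr + e = (1 + c)/m = (1 + 0.18) / 4.8 ≈ 0.245833.
With c = 0.18 and e = 0, the required reserve ratio is 0.245833 − 0.18 − 0 = 0.065833.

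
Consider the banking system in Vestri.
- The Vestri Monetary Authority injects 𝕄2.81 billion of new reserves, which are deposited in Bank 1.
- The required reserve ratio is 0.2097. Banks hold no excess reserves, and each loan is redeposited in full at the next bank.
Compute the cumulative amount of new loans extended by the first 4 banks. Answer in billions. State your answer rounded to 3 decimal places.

𝕄6.459 billion

Bank i lends (1 − rr)^i of the original deposit: Bank 1 lends 2.81·0.7903 ≈ 2.2207, Bank 2 lends 2.81·0.7903² ≈ 1.7551, and so on.
Summing a geometric series: total = 2.81·[0.7903·(1 − 0.7903^4) / (1 − 0.7903)] ≈ 6.4590 billion.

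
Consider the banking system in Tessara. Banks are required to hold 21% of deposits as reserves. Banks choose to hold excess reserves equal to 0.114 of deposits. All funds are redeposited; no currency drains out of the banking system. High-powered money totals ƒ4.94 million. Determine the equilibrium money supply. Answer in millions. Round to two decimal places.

The money multiplier is m = 1 / (rr + e) = 1 / (0.21 + 0.114) ≈ 3.0864.
So M = m × MB = 3.0864 × 4.94 ≈ 15.2468 million.

ƒ15.25 million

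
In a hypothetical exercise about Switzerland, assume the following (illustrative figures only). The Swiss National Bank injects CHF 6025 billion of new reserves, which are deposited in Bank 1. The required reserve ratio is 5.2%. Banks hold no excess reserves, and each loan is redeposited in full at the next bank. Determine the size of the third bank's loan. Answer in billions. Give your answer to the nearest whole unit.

Each bank lends a fraction (1 − rr) = 0.9480 of the deposit it receives, so Bank 3 receives 6025·0.9480^2 and lends 6025·0.9480^3 ≈ 5133.1276 billion.

CHF 5133 billion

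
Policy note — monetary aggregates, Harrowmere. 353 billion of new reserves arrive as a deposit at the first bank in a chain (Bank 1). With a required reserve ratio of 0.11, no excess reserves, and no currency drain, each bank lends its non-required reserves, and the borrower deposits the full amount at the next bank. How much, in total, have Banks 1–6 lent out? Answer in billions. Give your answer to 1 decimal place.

Bank i lends (1 − rr)^i of the original deposit: Bank 1 lends 353·0.8900 = 314.1700, Bank 2 lends 353·0.8900² = 279.6113, and so on.
Summing a geometric series: total = 353·[0.8900·(1 − 0.8900^6) / (1 − 0.8900)] ≈ 1436.6672 billion.

1436.7 billion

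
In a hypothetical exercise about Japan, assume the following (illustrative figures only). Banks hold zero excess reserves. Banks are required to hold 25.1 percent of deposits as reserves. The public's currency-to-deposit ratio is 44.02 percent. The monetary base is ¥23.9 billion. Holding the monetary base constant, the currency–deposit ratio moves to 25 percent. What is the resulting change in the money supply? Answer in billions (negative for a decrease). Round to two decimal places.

Initially m₁ = (1 + 0.4402) / (0.251 + 0.4402) ≈ 2.08362, so M₁ = 2.08362 × 23.9 ≈ 49.7985 billion.
After the change m₂ = (1 + 0.25) / (0.251 + 0.25) ≈ 2.49501, so M₂ = 2.49501 × 23.9 ≈ 59.6307 billion.
ΔM = M₂ − M₁ = 59.6307 − 49.7985 = 9.8322 billion.

¥9.83 billion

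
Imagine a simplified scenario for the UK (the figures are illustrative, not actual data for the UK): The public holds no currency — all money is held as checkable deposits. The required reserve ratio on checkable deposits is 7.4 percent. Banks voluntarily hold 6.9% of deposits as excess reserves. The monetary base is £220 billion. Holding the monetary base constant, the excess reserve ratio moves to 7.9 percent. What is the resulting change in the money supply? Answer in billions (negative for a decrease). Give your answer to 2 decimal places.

-100.55 billion

Initially m₁ = 1 / (0.074 + 0.069) ≈ 6.993007, so M₁ = 6.993007 × 220 ≈ 1538.4615 billion.
After the change m₂ = 1 / (0.074 + 0.079) ≈ 6.535948, so M₂ = 6.535948 × 220 ≈ 1437.9086 billion.
ΔM = M₂ − M₁ = 1437.9086 − 1538.4615 = -100.5529 billion.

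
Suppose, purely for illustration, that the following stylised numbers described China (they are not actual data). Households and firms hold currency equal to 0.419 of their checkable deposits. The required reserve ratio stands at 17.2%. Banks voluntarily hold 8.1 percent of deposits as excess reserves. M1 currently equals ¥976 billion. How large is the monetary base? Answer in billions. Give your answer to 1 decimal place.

The money multiplier is m = (1 + c) / (rr + e + c) = (1 + 0.419) / (0.172 + 0.081 + 0.419) ≈ 2.11161.
MB = M / m = 976 / 2.11161 ≈ 462.2066 billion.

¥462.2 billion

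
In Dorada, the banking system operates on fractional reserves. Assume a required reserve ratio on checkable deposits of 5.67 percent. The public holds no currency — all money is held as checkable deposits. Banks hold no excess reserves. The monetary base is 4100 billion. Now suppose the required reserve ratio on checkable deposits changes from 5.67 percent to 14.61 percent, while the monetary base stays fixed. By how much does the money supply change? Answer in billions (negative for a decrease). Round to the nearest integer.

Initially m₁ = 1 / (0.0567) ≈ 17.63668, so M₁ = 17.63668 × 4100 = 72310.388 billion.
After the change m₂ = 1 / (0.1461) ≈ 6.84463, so M₂ = 6.84463 × 4100 = 28062.983 billion.
ΔM = M₂ − M₁ = 28062.983 − 72310.388 = -44247.405 billion.

-44247 billion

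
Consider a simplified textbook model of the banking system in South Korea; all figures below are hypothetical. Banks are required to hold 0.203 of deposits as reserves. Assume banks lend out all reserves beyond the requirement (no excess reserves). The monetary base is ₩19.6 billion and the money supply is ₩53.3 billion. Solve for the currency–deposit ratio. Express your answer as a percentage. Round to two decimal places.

Using m = M/MB = 53.3/19.6 ≈ 2.719388. From m = (1 + c)/(c + rr + e), rearranging gives 1 + c = m·(c + rr + e), so c·(1 − m) = m·(rr + e) − 1.
Hence c = [m·(rr + e) − 1]/(1 − m) = [2.719388 × (0.203 + 0) − 1] / (1 − 2.719388) ≈ 0.260537.

26.05%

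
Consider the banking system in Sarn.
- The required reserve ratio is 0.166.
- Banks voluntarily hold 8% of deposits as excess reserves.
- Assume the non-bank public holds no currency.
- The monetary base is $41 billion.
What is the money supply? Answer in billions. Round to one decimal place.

The money multiplier is m = 1 / (rr + e) = 1 / (0.166 + 0.08) ≈ 4.0650.
So M = m × MB = 4.0650 × 41 = 166.665 billion.

$166.7 billion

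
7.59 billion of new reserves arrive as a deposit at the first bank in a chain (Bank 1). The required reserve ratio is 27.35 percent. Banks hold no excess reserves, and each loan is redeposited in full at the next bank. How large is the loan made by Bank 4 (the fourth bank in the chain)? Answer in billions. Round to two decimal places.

2.11 billion

Each bank lends a fraction (1 − rr) = 0.7265 of the deposit it receives, so Bank 4 receives 7.59·0.7265^3 and lends 7.59·0.7265^4 ≈ 2.1144 billion.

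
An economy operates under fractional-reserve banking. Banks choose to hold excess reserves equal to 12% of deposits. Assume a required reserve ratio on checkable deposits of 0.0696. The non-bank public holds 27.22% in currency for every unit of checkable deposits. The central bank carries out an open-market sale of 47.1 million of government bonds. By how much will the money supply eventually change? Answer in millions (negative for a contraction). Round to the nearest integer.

-130 million

The money multiplier is m = (1 + c) / (rr + e + c) = (1 + 0.2722) / (0.0696 + 0.12 + 0.2722) ≈ 2.7549.
The sale removes 47.1 million of base, so ΔM = m × ΔMB = 2.7549 × (−47.1) ≈ -129.7558 million.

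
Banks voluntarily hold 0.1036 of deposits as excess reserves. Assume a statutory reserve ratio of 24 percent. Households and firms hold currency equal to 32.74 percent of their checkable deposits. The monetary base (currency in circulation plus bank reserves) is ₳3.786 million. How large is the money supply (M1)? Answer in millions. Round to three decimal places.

The money multiplier is m = (1 + c) / (rr + e + c) = (1 + 0.3274) / (0.24 + 0.1036 + 0.3274) ≈ 1.97824.
So M = m × MB = 1.97824 × 3.786 ≈ 7.4896 million.

₳7.490 million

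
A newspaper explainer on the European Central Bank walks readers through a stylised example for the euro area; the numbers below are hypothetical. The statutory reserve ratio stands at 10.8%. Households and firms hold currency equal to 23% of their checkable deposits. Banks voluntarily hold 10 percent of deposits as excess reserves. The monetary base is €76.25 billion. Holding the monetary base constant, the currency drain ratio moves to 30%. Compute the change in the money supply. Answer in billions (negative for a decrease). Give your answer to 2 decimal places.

Initially m₁ = (1 + 0.23) / (0.108 + 0.1 + 0.23) ≈ 2.80822, so M₁ = 2.80822 × 76.25 ≈ 214.1268 billion.
After the change m₂ = (1 + 0.3) / (0.108 + 0.1 + 0.3) ≈ 2.55906, so M₂ = 2.55906 × 76.25 ≈ 195.1283 billion.
ΔM = M₂ − M₁ = 195.1283 − 214.1268 = -18.9985 billion.

-19.00 billion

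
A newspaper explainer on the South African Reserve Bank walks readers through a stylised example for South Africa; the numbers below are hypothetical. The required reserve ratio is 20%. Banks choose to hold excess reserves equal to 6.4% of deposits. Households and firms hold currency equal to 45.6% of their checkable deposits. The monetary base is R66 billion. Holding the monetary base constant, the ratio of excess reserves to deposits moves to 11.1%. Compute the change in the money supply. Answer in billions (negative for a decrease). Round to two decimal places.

Initially m₁ = (1 + 0.456) / (0.2 + 0.064 + 0.456) ≈ 2.02222, so M₁ = 2.02222 × 66 ≈ 133.4665 billion.
After the change m₂ = (1 + 0.456) / (0.2 + 0.111 + 0.456) ≈ 1.89831, so M₂ = 1.89831 × 66 ≈ 125.2885 billion.
ΔM = M₂ − M₁ = 125.2885 − 133.4665 = -8.178 billion.

-8.18 billion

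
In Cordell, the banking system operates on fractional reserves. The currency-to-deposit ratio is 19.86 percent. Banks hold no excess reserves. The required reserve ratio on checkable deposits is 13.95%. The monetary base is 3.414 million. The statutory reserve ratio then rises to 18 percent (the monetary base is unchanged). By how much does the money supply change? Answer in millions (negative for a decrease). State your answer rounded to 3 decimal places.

-1.295 million

Initially m₁ = (1 + 0.1986) / (0.1395 + 0.1986) ≈ 3.54510, so M₁ = 3.54510 × 3.414 ≈ 12.103 million.
After the change m₂ = (1 + 0.1986) / (0.18 + 0.1986) ≈ 3.16587, so M₂ = 3.16587 × 3.414 ≈ 10.8083 million.
ΔM = M₂ − M₁ = 10.8083 − 12.103 = -1.2947 million.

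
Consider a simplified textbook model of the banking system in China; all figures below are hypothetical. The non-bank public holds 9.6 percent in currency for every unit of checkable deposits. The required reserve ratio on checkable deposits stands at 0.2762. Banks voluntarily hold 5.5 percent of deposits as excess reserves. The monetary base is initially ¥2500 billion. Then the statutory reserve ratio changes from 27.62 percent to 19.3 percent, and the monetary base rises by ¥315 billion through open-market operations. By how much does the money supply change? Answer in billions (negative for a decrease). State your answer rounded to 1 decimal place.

¥2554.9 billion

Before: m₁ = (1 + 0.096) / (0.2762 + 0.055 + 0.096) ≈ 2.565543, MB₁ = 2500, so M₁ = 2.565543 × 2500 = 6413.8575 billion.
After: m₂ = (1 + 0.096) / (0.193 + 0.055 + 0.096) ≈ 3.186047, MB₂ = 2500 + 315 = 2815, so M₂ = 3.186047 × 2815 ≈ 8968.7223 billion.
ΔM = M₂ − M₁ = 8968.7223 − 6413.8575 = 2554.8648 billion.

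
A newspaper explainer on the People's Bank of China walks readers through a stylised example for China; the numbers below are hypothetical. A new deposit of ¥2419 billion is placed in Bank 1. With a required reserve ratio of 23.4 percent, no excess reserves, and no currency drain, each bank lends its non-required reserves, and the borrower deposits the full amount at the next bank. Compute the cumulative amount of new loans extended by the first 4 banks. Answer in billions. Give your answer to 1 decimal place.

¥5192.4 billion

Bank i lends (1 − rr)^i of the original deposit: Bank 1 lends 2419·0.7660 = 1852.9540, Bank 2 lends 2419·0.7660² ≈ 1419.3628, and so on.
Summing a geometric series: total = 2419·[0.7660·(1 − 0.7660^4) / (1 − 0.7660)] ≈ 5192.3683 billion.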